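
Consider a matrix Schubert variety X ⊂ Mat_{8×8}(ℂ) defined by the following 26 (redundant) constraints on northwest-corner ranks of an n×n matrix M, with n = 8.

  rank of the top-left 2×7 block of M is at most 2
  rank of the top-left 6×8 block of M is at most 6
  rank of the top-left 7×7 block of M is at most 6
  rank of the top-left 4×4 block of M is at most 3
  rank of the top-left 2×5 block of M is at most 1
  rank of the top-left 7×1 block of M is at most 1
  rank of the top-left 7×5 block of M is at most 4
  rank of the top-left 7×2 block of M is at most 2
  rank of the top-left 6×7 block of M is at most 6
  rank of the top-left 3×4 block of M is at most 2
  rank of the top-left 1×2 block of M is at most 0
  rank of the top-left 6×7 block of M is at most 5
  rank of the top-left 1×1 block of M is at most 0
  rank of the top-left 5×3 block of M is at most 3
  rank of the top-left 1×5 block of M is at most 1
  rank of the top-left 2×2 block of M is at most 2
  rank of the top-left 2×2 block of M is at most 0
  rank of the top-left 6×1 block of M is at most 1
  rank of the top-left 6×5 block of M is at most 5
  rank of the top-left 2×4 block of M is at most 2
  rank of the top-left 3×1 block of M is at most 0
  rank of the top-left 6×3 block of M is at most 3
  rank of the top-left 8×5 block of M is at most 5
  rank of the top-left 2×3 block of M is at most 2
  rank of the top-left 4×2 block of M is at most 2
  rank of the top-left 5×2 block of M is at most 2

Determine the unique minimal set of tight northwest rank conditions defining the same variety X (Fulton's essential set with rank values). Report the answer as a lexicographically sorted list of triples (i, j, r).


Computing R[i][j] = min implied NW-rank bound (n=8, 26 conditions):

  i=1: 0 | 0 | 1 | 1 | 1 | 1 | 1 | 1
  i=2: 0 | 0 | 1 | 1 | 1 | 2 | 2 | 2
  i=3: 0 | 1 | 2 | 2 | 2 | 3 | 3 | 3
  i=4: 1 | 2 | 3 | 3 | 3 | 4 | 4 | 4
  i=5: 1 | 2 | 3 | 4 | 4 | 5 | 5 | 5
  i=6: 1 | 2 | 3 | 4 | 4 | 5 | 5 | 6
  i=7: 1 | 2 | 3 | 4 | 4 | 5 | 6 | 7
  i=8: 1 | 2 | 3 | 4 | 5 | 6 | 7 | 8

hence w(1..8) = (3, 6, 2, 1, 4, 8, 7, 5).

Rothe diagram D(w) (10 cells), 5 SE-corners (essential conditions):

[(2, 2, 0), (2, 5, 1), (3, 1, 0), (6, 7, 5), (7, 5, 4)]


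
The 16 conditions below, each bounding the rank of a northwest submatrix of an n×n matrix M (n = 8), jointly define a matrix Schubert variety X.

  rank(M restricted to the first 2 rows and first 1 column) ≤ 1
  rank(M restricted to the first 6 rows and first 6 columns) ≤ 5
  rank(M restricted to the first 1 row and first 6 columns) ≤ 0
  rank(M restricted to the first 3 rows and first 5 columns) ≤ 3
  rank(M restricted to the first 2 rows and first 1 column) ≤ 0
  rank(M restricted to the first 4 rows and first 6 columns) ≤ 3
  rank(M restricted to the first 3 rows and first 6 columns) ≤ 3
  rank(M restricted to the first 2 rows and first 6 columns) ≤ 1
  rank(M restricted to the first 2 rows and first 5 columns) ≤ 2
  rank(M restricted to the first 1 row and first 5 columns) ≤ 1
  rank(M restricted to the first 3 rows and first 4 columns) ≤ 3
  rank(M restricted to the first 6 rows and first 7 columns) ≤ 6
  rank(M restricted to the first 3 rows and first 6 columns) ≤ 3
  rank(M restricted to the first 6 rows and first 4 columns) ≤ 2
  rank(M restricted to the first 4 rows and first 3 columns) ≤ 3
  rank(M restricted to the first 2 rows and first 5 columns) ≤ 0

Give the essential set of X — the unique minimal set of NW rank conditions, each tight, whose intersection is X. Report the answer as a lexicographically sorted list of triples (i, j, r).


Computing R[i][j] = min implied NW-rank bound (n=8, 16 conditions):

  i=1: 0  0  0  0  0  0  1  1
  i=2: 0  0  0  0  0  1  2  2
  i=3: 1  1  1  1  1  2  3  3
  i=4: 1  2  2  2  2  3  4  4
  i=5: 1  2  2  2  3  4  5  5
  i=6: 1  2  2  2  3  4  5  6
  i=7: 1  2  3  3  4  5  6  7
  i=8: 1  2  3  4  5  6  7  8

giving w = (7, 6, 1, 2, 5, 8, 3, 4) via Δ²R.

|D(w)|=15, |Ess(w)|=3:

[(1, 6, 0), (2, 5, 0), (6, 4, 2)]


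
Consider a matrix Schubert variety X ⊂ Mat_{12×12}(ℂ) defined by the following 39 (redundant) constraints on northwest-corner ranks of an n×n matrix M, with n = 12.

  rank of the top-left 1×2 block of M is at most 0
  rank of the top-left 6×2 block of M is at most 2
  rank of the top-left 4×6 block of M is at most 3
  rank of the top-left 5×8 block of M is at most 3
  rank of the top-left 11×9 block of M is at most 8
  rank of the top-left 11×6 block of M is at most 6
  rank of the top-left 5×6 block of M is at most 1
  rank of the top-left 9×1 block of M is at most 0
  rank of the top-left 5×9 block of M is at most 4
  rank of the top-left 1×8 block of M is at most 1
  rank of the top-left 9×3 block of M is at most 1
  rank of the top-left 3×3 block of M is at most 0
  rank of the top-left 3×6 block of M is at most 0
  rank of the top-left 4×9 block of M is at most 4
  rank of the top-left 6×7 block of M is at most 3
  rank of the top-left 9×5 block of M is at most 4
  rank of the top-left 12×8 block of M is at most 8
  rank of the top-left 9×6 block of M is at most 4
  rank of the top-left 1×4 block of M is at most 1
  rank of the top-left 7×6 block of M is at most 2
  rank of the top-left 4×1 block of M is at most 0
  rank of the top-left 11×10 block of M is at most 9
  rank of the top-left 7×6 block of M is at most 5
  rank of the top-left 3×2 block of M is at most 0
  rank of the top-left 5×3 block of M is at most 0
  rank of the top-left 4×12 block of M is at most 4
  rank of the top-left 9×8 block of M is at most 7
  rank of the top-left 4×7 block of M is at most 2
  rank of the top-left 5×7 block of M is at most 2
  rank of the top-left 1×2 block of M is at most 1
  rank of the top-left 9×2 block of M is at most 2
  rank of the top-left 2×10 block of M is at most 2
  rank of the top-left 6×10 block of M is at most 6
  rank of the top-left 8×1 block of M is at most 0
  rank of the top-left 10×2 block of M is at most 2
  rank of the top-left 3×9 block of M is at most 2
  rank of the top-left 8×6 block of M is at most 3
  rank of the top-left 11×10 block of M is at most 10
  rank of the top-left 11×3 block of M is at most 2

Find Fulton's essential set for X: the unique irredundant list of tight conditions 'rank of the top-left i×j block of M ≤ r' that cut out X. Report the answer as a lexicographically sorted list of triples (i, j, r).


The tightest implied rank at each (i,j), from the 39 conditions:

  0 | 0 | 0 | 0 | 0 | 0 | 1 | 1 | 1 | 1 | 1 | 1
  0 | 0 | 0 | 0 | 0 | 0 | 1 | 2 | 2 | 2 | 2 | 2
  0 | 0 | 0 | 0 | 0 | 0 | 1 | 2 | 2 | 3 | 3 | 3
  0 | 0 | 0 | 1 | 1 | 1 | 2 | 3 | 3 | 4 | 4 | 4
  0 | 0 | 0 | 1 | 1 | 1 | 2 | 3 | 4 | 5 | 5 | 5
  0 | 1 | 1 | 2 | 2 | 2 | 3 | 4 | 5 | 6 | 6 | 6
  0 | 1 | 1 | 2 | 2 | 2 | 3 | 4 | 5 | 6 | 7 | 7
  0 | 1 | 1 | 2 | 3 | 3 | 4 | 5 | 6 | 7 | 8 | 8
  0 | 1 | 1 | 2 | 3 | 4 | 5 | 6 | 7 | 8 | 9 | 9
  1 | 2 | 2 | 3 | 4 | 5 | 6 | 7 | 8 | 9 | 10 | 10
  1 | 2 | 2 | 3 | 4 | 5 | 6 | 7 | 8 | 9 | 10 | 11
  1 | 2 | 3 | 4 | 5 | 6 | 7 | 8 | 9 | 10 | 11 | 12

the unique w with this rank table is (7, 8, 10, 4, 9, 2, 11, 5, 6, 1, 12, 3).

Rothe diagram D(w) (37 cells), 8 SE-corners (essential conditions):

[(3, 6, 0), (3, 9, 2), (5, 3, 0), (5, 6, 1), (7, 6, 2), (9, 1, 0), (9, 3, 1), (11, 3, 2)]


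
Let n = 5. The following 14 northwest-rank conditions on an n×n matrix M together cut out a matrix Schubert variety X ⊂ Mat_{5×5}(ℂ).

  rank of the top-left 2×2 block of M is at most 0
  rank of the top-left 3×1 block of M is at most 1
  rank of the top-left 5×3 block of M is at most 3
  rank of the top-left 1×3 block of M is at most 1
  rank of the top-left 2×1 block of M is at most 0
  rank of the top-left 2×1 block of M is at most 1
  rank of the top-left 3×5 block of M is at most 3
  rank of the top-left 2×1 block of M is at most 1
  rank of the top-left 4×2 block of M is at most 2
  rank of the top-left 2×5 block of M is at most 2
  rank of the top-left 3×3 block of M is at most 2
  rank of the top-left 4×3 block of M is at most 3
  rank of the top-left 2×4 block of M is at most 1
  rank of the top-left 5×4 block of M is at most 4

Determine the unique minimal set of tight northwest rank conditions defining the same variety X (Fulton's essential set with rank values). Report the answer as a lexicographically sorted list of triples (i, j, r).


The tightest implied rank at each (i,j), from the 14 conditions:

  i=1: 0  0  1  1  1
  i=2: 0  0  1  1  2
  i=3: 1  1  2  2  3
  i=4: 1  2  3  3  4
  i=5: 1  2  3  4  5

reading off 1-entries of Δ²R: w = (3, 5, 1, 2, 4).

|D(w)|=5, |Ess(w)|=2:

[(2, 2, 0), (2, 4, 1)]


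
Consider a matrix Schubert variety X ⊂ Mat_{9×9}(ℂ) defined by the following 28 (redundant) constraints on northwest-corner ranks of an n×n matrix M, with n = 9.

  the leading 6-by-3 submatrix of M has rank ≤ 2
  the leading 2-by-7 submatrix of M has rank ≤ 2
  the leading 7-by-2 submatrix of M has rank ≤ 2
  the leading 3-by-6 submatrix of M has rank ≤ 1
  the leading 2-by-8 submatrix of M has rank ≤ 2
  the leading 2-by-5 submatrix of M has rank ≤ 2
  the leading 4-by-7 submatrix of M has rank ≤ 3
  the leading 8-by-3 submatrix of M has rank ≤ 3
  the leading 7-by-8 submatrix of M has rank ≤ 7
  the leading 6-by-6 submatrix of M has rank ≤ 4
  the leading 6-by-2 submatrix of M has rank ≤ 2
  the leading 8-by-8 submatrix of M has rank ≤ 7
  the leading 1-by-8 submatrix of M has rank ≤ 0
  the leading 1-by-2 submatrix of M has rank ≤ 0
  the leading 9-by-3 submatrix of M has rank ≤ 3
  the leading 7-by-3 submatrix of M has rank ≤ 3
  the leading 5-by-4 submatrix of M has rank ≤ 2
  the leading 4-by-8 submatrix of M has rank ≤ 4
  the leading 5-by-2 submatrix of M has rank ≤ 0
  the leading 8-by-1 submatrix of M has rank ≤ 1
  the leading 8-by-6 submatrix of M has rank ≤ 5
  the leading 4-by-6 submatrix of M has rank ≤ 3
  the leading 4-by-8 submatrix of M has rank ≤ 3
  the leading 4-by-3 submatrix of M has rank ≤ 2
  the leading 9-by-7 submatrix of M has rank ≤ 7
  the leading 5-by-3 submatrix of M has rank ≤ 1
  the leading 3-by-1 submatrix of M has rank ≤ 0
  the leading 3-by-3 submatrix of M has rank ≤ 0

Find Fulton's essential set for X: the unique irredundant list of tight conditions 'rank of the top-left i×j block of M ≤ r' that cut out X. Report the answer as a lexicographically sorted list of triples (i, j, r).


Recovering R(i,j) via the rank-extension bound from the 28 conditions:

  R[1]: 0 | 0 | 0 | 0 | 0 | 0 | 0 | 0 | 1
  R[2]: 0 | 0 | 0 | 1 | 1 | 1 | 1 | 1 | 2
  R[3]: 0 | 0 | 0 | 1 | 1 | 1 | 2 | 2 | 3
  R[4]: 0 | 0 | 1 | 2 | 2 | 2 | 3 | 3 | 4
  R[5]: 0 | 0 | 1 | 2 | 3 | 3 | 4 | 4 | 5
  R[6]: 1 | 1 | 2 | 3 | 4 | 4 | 5 | 5 | 6
  R[7]: 1 | 2 | 3 | 4 | 5 | 5 | 6 | 6 | 7
  R[8]: 1 | 2 | 3 | 4 | 5 | 5 | 6 | 7 | 8
  R[9]: 1 | 2 | 3 | 4 | 5 | 6 | 7 | 8 | 9

the unique w with this rank table is (9, 4, 7, 3, 5, 1, 2, 8, 6).

Fulton essential set (5 of the 21 Rothe cells):

[(1, 8, 0), (3, 3, 0), (3, 6, 1), (5, 2, 0), (8, 6, 5)]


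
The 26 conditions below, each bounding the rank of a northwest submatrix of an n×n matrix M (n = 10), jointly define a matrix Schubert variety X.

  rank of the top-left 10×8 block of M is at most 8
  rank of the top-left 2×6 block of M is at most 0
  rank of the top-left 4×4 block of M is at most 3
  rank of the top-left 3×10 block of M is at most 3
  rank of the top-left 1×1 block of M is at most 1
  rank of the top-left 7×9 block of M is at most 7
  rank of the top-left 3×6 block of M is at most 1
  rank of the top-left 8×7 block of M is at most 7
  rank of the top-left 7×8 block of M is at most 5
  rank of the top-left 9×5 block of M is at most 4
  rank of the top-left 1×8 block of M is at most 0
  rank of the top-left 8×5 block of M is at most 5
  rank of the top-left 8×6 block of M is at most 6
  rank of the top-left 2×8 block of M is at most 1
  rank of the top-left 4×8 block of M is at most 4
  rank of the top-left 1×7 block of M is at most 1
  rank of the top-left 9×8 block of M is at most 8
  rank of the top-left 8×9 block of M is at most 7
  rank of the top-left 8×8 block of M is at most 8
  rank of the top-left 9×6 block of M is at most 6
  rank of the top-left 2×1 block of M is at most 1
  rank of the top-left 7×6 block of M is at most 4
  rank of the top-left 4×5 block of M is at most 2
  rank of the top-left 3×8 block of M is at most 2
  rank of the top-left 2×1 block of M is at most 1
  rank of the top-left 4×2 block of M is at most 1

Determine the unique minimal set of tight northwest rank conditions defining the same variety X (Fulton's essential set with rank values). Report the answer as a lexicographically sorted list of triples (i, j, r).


Reconstructing r_w from the 26 given conditions:

  R[1]: 0 | 0 | 0 | 0 | 0 | 0 | 0 | 0 | 1 | 1
  R[2]: 0 | 0 | 0 | 0 | 0 | 0 | 1 | 1 | 2 | 2
  R[3]: 1 | 1 | 1 | 1 | 1 | 1 | 2 | 2 | 3 | 3
  R[4]: 1 | 1 | 2 | 2 | 2 | 2 | 3 | 3 | 4 | 4
  R[5]: 1 | 2 | 3 | 3 | 3 | 3 | 4 | 4 | 5 | 5
  R[6]: 1 | 2 | 3 | 4 | 4 | 4 | 5 | 5 | 6 | 6
  R[7]: 1 | 2 | 3 | 4 | 4 | 4 | 5 | 5 | 6 | 7
  R[8]: 1 | 2 | 3 | 4 | 4 | 5 | 6 | 6 | 7 | 8
  R[9]: 1 | 2 | 3 | 4 | 4 | 5 | 6 | 7 | 8 | 9
  R[10]: 1 | 2 | 3 | 4 | 5 | 6 | 7 | 8 | 9 | 10

second differences of R give the permutation w = (9, 7, 1, 3, 2, 4, 10, 6, 8, 5).

Fulton essential set (6 of the 20 Rothe cells):

[(1, 8, 0), (2, 6, 0), (4, 2, 1), (7, 6, 4), (7, 8, 5), (9, 5, 4)]


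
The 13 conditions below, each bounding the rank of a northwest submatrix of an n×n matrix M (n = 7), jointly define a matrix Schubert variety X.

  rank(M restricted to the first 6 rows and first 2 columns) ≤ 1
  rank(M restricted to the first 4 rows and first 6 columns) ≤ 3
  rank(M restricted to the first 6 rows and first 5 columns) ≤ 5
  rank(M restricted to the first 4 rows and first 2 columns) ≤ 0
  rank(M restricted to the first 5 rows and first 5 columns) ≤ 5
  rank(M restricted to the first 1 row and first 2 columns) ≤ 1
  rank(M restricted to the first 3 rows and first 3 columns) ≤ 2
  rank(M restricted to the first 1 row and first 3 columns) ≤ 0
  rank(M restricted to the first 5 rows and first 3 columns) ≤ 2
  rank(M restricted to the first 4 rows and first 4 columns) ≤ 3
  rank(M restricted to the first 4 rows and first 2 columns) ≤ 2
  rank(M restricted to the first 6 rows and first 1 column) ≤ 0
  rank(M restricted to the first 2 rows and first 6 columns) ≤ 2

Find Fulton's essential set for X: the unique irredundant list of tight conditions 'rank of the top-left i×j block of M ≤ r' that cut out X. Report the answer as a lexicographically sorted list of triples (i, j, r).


Propagating the 13 rank bounds to every northwest block:

  i=1: 0, 0, 0, 1, 1, 1, 1
  i=2: 0, 0, 1, 2, 2, 2, 2
  i=3: 0, 0, 1, 2, 3, 3, 3
  i=4: 0, 0, 1, 2, 3, 3, 4
  i=5: 0, 1, 2, 3, 4, 4, 5
  i=6: 0, 1, 2, 3, 4, 5, 6
  i=7: 1, 2, 3, 4, 5, 6, 7

giving w = (4, 3, 5, 7, 2, 6, 1) via Δ²R.

Rothe diagram D(w) (12 cells), 4 SE-corners (essential conditions):

[(1, 3, 0), (4, 2, 0), (4, 6, 3), (6, 1, 0)]


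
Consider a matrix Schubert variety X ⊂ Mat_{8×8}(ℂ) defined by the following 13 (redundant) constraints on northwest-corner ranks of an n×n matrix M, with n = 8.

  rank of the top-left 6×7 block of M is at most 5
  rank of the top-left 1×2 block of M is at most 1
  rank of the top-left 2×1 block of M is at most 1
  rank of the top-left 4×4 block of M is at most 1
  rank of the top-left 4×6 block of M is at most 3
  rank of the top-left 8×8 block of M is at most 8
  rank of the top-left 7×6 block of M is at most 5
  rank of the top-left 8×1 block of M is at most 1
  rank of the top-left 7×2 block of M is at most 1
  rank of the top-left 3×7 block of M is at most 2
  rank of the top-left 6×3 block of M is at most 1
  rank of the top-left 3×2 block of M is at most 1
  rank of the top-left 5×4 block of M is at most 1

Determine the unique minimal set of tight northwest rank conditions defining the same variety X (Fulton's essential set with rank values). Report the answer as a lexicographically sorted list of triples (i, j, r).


Recovering R(i,j) via the rank-extension bound from the 13 conditions:

  1 1 1 1 1 1 1 1
  1 1 1 1 2 2 2 2
  1 1 1 1 2 2 2 3
  1 1 1 1 2 3 3 4
  1 1 1 1 2 3 4 5
  1 1 1 2 3 4 5 6
  1 1 2 3 4 5 6 7
  1 2 3 4 5 6 7 8

the unique w with this rank table is (1, 5, 8, 6, 7, 4, 3, 2).

4 SE-corners of the 17-cell Rothe diagram give Ess(w):

[(3, 7, 2), (5, 4, 1), (6, 3, 1), (7, 2, 1)]


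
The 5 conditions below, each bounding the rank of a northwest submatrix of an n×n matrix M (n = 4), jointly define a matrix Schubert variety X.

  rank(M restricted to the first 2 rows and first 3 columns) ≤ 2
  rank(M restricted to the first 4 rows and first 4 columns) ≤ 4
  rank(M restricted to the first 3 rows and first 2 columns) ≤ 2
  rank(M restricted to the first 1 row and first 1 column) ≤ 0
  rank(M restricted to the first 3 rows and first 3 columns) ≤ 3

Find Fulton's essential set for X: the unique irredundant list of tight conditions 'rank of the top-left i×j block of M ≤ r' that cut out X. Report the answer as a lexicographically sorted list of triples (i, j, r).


Recovering R(i,j) via the rank-extension bound from the 5 conditions:

  0  1  1  1
  1  2  2  2
  1  2  3  3
  1  2  3  4

reading off 1-entries of Δ²R: w = (2, 1, 3, 4).

Fulton essential set (the sole Rothe cell):

[(1, 1, 0)]


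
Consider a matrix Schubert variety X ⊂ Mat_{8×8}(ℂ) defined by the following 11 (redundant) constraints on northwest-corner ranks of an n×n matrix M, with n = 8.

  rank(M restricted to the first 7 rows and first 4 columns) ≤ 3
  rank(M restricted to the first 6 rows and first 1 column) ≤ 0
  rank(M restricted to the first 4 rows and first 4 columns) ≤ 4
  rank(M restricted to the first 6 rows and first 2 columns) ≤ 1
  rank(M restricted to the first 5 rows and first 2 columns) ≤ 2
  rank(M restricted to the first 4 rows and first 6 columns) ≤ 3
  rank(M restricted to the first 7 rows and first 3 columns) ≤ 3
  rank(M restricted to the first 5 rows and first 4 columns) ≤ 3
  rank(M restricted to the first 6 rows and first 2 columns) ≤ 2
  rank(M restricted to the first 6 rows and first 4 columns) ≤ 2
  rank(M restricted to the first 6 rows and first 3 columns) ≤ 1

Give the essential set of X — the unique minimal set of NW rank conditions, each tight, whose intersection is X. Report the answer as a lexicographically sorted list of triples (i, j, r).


Propagating the 11 rank bounds to every northwest block:

  i=1: 0 1 1 1 1 1 1 1
  i=2: 0 1 1 2 2 2 2 2
  i=3: 0 1 1 2 3 3 3 3
  i=4: 0 1 1 2 3 3 4 4
  i=5: 0 1 1 2 3 4 5 5
  i=6: 0 1 1 2 3 4 5 6
  i=7: 1 2 2 3 4 5 6 7
  i=8: 1 2 3 4 5 6 7 8

the unique w with this rank table is (2, 4, 5, 7, 6, 8, 1, 3).

ℓ(w)=12; the 3 essential cells (i,j,r):

[(4, 6, 3), (6, 1, 0), (6, 3, 1)]


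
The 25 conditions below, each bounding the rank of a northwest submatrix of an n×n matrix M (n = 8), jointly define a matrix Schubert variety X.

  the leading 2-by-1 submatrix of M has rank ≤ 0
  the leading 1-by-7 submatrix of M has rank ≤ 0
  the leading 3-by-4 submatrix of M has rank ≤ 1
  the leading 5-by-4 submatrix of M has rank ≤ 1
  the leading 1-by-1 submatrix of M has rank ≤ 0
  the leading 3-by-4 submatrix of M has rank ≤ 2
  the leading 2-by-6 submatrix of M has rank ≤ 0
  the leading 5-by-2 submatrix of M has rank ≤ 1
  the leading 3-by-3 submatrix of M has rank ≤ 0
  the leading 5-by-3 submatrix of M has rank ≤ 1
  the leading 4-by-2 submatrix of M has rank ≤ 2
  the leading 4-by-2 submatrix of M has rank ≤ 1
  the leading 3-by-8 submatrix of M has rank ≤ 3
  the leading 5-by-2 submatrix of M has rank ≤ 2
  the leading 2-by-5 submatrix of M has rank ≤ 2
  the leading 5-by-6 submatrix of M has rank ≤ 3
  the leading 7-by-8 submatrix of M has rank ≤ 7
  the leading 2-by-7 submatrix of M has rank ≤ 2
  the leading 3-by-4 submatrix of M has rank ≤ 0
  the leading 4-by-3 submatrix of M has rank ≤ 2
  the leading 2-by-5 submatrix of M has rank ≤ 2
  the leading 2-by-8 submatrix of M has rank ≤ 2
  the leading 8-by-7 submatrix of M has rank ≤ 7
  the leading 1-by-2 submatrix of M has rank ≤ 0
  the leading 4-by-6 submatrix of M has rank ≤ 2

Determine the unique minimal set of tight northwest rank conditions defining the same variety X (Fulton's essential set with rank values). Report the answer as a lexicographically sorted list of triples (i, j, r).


Computing R[i][j] = min implied NW-rank bound (n=8, 25 conditions):

  R[1]: 0 0 0 0 0 0 0 1
  R[2]: 0 0 0 0 0 0 1 2
  R[3]: 0 0 0 0 1 1 2 3
  R[4]: 1 1 1 1 2 2 3 4
  R[5]: 1 1 1 1 2 3 4 5
  R[6]: 1 2 2 2 3 4 5 6
  R[7]: 1 2 3 3 4 5 6 7
  R[8]: 1 2 3 4 5 6 7 8

reading off 1-entries of Δ²R: w = (8, 7, 5, 1, 6, 2, 3, 4).

4 SE-corners of the 20-cell Rothe diagram give Ess(w):

[(1, 7, 0), (2, 6, 0), (3, 4, 0), (5, 4, 1)]


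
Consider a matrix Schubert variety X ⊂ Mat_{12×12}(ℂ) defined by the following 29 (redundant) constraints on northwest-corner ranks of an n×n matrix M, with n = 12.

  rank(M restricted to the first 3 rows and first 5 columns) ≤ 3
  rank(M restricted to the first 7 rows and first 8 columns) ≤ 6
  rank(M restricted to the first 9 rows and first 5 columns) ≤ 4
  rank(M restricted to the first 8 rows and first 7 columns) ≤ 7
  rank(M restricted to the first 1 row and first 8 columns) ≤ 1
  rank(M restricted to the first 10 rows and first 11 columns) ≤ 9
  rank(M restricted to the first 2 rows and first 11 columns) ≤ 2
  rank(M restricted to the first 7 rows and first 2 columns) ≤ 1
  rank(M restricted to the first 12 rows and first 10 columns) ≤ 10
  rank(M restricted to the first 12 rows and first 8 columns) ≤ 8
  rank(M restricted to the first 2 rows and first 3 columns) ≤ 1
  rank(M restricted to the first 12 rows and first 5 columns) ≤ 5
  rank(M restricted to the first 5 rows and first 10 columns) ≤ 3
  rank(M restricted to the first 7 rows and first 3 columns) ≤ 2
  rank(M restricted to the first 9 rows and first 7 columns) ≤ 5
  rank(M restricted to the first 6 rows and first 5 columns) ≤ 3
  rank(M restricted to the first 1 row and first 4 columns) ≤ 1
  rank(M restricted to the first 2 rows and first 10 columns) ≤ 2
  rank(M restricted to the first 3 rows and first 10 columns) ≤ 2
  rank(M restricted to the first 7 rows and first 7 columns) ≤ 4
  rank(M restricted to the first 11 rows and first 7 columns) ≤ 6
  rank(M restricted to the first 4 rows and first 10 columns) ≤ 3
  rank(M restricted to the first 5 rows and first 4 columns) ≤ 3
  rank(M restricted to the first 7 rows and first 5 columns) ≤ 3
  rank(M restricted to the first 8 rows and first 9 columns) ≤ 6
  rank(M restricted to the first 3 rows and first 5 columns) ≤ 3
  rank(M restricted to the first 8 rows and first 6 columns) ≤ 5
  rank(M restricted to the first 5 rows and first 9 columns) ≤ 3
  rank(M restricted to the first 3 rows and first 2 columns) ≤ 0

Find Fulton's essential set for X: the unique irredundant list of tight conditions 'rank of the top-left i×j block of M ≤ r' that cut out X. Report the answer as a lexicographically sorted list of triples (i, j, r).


Propagating the 29 rank bounds to every northwest block:

  R[1]: 0 | 0 | 1 | 1 | 1 | 1 | 1 | 1 | 1 | 1 | 1 | 1
  R[2]: 0 | 0 | 1 | 2 | 2 | 2 | 2 | 2 | 2 | 2 | 2 | 2
  R[3]: 0 | 0 | 1 | 2 | 2 | 2 | 2 | 2 | 2 | 2 | 3 | 3
  R[4]: 1 | 1 | 2 | 3 | 3 | 3 | 3 | 3 | 3 | 3 | 4 | 4
  R[5]: 1 | 1 | 2 | 3 | 3 | 3 | 3 | 3 | 3 | 3 | 4 | 5
  R[6]: 1 | 1 | 2 | 3 | 3 | 4 | 4 | 4 | 4 | 4 | 5 | 6
  R[7]: 1 | 1 | 2 | 3 | 3 | 4 | 4 | 5 | 5 | 5 | 6 | 7
  R[8]: 1 | 2 | 3 | 4 | 4 | 5 | 5 | 6 | 6 | 6 | 7 | 8
  R[9]: 1 | 2 | 3 | 4 | 4 | 5 | 5 | 6 | 7 | 7 | 8 | 9
  R[10]: 1 | 2 | 3 | 4 | 5 | 6 | 6 | 7 | 8 | 8 | 9 | 10
  R[11]: 1 | 2 | 3 | 4 | 5 | 6 | 6 | 7 | 8 | 9 | 10 | 11
  R[12]: 1 | 2 | 3 | 4 | 5 | 6 | 7 | 8 | 9 | 10 | 11 | 12

giving w = (3, 4, 11, 1, 12, 6, 8, 2, 9, 5, 10, 7) via Δ²R.

D(w) has 27 cells with 9 SE-corners; essential set:

[(3, 2, 0), (3, 10, 2), (5, 10, 3), (7, 2, 1), (7, 5, 3), (7, 7, 4), (9, 5, 4), (9, 7, 5), (11, 7, 6)]


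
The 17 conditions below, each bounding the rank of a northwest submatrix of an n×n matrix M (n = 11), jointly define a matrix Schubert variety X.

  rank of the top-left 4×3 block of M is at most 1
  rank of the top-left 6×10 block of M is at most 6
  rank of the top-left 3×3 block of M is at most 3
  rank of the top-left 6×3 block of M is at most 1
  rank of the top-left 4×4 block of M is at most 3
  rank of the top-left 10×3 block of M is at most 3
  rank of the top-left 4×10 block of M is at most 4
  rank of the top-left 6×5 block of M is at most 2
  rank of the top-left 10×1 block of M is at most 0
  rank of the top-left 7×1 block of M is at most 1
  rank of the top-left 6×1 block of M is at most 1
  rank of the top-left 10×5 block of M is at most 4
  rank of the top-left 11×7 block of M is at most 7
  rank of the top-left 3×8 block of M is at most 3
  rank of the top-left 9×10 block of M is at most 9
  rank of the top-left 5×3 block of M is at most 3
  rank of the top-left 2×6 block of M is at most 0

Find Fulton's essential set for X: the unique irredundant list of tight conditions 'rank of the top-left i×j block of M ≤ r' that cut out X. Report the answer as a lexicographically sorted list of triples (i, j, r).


Propagating the 17 rank bounds to every northwest block:

  i=1: 0  0  0  0  0  0  1  1  1  1  1
  i=2: 0  0  0  0  0  0  1  2  2  2  2
  i=3: 0  1  1  1  1  1  2  3  3  3  3
  i=4: 0  1  1  2  2  2  3  4  4  4  4
  i=5: 0  1  1  2  2  3  4  5  5  5  5
  i=6: 0  1  1  2  2  3  4  5  6  6  6
  i=7: 0  1  2  3  3  4  5  6  7  7  7
  i=8: 0  1  2  3  4  5  6  7  8  8  8
  i=9: 0  1  2  3  4  5  6  7  8  9  9
  i=10: 0  1  2  3  4  5  6  7  8  9  10
  i=11: 1  2  3  4  5  6  7  8  9  10  11

so w = (7, 8, 2, 4, 6, 9, 3, 5, 10, 11, 1).

Rothe diagram D(w) (25 cells), 4 SE-corners (essential conditions):

[(2, 6, 0), (6, 3, 1), (6, 5, 2), (10, 1, 0)]


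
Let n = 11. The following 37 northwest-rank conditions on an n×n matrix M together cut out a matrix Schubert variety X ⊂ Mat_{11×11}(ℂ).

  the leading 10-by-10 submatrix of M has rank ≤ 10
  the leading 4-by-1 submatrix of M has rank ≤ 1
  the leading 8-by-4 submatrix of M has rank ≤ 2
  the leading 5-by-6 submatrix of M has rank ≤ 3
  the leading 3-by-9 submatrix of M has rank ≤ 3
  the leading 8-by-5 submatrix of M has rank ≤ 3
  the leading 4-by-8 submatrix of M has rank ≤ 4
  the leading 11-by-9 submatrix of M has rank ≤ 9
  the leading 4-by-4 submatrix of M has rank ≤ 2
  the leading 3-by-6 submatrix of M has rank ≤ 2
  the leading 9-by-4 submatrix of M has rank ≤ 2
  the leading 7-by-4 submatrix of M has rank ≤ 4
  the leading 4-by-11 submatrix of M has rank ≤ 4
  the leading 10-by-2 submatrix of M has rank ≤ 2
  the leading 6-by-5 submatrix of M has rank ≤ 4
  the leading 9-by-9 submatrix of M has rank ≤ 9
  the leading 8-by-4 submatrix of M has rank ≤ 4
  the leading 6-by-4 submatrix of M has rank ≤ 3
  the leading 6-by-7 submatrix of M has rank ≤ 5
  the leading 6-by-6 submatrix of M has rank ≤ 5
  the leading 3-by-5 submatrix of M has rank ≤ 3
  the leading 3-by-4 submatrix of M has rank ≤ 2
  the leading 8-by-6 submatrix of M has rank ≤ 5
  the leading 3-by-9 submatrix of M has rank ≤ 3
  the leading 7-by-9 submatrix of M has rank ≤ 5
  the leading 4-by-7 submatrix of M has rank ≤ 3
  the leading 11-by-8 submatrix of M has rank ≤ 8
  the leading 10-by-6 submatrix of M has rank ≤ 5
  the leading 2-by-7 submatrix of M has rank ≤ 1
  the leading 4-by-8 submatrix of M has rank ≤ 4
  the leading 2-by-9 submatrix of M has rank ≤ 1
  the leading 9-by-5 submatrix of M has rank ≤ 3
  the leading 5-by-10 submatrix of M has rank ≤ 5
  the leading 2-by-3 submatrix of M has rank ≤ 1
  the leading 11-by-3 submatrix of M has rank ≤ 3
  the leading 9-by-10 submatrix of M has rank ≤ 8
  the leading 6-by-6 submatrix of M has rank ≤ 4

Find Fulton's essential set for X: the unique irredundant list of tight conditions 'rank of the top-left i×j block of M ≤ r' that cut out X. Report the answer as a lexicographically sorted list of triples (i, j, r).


Propagating the 37 rank bounds to every northwest block:

  1  1  1  1  1  1  1  1  1  1  1
  1  1  1  1  1  1  1  1  1  2  2
  1  2  2  2  2  2  2  2  2  3  3
  1  2  2  2  3  3  3  3  3  4  4
  1  2  2  2  3  3  4  4  4  5  5
  1  2  2  2  3  4  5  5  5  6  6
  1  2  2  2  3  4  5  5  5  6  7
  1  2  2  2  3  4  5  6  6  7  8
  1  2  2  2  3  4  5  6  7  8  9
  1  2  3  3  4  5  6  7  8  9  10
  1  2  3  4  5  6  7  8  9  10  11

the unique w with this rank table is (1, 10, 2, 5, 7, 6, 11, 8, 9, 3, 4).

ℓ(w)=23; the 4 essential cells (i,j,r):

[(2, 9, 1), (5, 6, 3), (7, 9, 5), (9, 4, 2)]


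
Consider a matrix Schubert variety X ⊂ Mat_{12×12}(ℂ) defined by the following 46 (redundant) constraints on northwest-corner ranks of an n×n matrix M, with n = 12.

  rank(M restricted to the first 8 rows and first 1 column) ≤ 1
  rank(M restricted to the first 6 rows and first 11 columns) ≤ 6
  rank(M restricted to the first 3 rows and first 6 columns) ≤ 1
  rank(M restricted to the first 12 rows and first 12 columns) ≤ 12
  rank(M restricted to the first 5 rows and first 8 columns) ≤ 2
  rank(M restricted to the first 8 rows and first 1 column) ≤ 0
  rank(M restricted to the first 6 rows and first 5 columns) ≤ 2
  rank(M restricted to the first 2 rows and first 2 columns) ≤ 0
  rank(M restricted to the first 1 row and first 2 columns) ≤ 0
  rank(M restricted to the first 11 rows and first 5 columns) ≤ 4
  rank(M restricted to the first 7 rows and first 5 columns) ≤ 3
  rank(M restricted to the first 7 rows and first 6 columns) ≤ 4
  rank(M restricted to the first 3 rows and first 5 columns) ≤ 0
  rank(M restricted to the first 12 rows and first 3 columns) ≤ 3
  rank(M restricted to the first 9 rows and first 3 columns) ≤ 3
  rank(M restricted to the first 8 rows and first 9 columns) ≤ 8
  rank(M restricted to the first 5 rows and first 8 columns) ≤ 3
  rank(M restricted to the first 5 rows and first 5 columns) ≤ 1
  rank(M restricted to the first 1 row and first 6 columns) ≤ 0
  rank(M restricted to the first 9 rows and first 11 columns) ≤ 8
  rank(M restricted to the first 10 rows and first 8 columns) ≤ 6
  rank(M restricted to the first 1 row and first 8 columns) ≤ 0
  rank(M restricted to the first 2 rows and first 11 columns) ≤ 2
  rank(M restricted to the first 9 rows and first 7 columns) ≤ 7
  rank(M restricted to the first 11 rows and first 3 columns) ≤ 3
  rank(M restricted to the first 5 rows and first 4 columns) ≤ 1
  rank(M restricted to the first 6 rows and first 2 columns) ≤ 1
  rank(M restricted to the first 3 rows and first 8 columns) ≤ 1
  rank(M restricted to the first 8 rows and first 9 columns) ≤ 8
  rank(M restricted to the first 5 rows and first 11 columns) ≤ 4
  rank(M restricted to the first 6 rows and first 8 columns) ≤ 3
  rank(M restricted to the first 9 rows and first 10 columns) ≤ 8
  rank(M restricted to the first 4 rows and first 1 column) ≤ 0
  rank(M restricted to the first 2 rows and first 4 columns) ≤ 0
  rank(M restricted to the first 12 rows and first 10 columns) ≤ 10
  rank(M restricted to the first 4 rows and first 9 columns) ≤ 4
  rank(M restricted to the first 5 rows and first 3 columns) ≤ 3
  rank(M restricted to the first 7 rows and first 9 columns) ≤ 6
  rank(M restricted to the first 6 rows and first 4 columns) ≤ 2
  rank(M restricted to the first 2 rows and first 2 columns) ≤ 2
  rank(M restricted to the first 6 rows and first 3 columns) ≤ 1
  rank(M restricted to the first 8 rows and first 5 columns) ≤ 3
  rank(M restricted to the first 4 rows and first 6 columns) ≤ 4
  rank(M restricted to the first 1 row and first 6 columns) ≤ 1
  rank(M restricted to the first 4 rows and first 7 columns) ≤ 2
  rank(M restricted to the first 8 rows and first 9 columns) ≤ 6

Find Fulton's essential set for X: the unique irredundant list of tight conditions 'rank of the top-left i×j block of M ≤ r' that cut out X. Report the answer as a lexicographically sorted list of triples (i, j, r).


Computing R[i][j] = min implied NW-rank bound (n=12, 46 conditions):

  R[1]: 0 | 0 | 0 | 0 | 0 | 0 | 0 | 0 | 1 | 1 | 1 | 1
  R[2]: 0 | 0 | 0 | 0 | 0 | 1 | 1 | 1 | 2 | 2 | 2 | 2
  R[3]: 0 | 0 | 0 | 0 | 0 | 1 | 1 | 1 | 2 | 3 | 3 | 3
  R[4]: 0 | 1 | 1 | 1 | 1 | 2 | 2 | 2 | 3 | 4 | 4 | 4
  R[5]: 0 | 1 | 1 | 1 | 1 | 2 | 2 | 2 | 3 | 4 | 4 | 5
  R[6]: 0 | 1 | 1 | 2 | 2 | 3 | 3 | 3 | 4 | 5 | 5 | 6
  R[7]: 0 | 1 | 2 | 3 | 3 | 4 | 4 | 4 | 5 | 6 | 6 | 7
  R[8]: 0 | 1 | 2 | 3 | 3 | 4 | 5 | 5 | 6 | 7 | 7 | 8
  R[9]: 1 | 2 | 3 | 4 | 4 | 5 | 6 | 6 | 7 | 8 | 8 | 9
  R[10]: 1 | 2 | 3 | 4 | 4 | 5 | 6 | 6 | 7 | 8 | 9 | 10
  R[11]: 1 | 2 | 3 | 4 | 4 | 5 | 6 | 7 | 8 | 9 | 10 | 11
  R[12]: 1 | 2 | 3 | 4 | 5 | 6 | 7 | 8 | 9 | 10 | 11 | 12

giving w = (9, 6, 10, 2, 12, 4, 3, 7, 1, 11, 8, 5) via Δ²R.

Fulton essential set (11 of the 36 Rothe cells):

[(1, 8, 0), (3, 5, 0), (3, 8, 1), (5, 5, 1), (5, 8, 2), (5, 11, 4), (6, 3, 1), (8, 1, 0), (8, 5, 3), (10, 8, 6), (11, 5, 4)]


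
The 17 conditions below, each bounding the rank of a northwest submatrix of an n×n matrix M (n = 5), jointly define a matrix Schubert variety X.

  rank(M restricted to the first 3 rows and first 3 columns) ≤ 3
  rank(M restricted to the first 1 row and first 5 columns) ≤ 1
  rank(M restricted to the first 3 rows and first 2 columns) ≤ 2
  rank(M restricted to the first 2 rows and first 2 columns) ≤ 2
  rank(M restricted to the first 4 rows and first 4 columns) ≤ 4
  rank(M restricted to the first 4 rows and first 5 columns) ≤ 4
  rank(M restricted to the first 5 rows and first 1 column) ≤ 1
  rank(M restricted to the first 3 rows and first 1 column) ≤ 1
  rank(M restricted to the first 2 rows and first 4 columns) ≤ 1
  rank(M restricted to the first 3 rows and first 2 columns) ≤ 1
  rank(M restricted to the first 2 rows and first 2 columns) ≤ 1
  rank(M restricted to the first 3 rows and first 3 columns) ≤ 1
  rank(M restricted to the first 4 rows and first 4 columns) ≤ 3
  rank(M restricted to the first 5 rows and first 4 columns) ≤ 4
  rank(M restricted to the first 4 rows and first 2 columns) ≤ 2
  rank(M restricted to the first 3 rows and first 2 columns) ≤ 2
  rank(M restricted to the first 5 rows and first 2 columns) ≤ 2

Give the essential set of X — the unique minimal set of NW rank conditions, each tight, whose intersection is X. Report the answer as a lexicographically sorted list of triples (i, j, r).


Recovering R(i,j) via the rank-extension bound from the 17 conditions:

  row 1: 1  1  1  1  1
  row 2: 1  1  1  1  2
  row 3: 1  1  1  2  3
  row 4: 1  2  2  3  4
  row 5: 1  2  3  4  5

second differences of R give the permutation w = (1, 5, 4, 2, 3).

|D(w)|=5, |Ess(w)|=2:

[(2, 4, 1), (3, 3, 1)]


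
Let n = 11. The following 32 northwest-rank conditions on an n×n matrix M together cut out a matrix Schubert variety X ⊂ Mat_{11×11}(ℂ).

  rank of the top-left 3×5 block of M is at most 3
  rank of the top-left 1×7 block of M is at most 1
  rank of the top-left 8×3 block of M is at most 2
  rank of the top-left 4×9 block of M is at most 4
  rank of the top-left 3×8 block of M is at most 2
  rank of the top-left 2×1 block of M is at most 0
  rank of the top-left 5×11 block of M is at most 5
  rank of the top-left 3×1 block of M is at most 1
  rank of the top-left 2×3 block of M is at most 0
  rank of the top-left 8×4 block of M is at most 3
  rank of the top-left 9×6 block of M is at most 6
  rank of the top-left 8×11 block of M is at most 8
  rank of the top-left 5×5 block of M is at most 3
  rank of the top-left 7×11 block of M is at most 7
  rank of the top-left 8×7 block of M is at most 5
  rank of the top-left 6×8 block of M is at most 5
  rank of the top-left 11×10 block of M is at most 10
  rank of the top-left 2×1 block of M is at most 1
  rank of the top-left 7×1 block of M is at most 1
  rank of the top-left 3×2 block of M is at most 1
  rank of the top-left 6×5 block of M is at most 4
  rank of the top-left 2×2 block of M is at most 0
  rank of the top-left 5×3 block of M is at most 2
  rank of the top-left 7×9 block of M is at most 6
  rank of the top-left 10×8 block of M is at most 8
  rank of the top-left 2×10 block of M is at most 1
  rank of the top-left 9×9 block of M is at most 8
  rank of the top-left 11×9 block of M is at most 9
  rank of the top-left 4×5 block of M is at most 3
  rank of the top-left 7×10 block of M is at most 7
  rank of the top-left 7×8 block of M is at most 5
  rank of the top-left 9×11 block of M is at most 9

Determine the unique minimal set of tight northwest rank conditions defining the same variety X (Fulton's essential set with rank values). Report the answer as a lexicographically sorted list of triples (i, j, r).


The tightest implied rank at each (i,j), from the 32 conditions:

  i=1: 0 0 0 1 1 1 1 1 1 1 1
  i=2: 0 0 0 1 1 1 1 1 1 1 2
  i=3: 1 1 1 2 2 2 2 2 2 2 3
  i=4: 1 2 2 3 3 3 3 3 3 3 4
  i=5: 1 2 2 3 3 4 4 4 4 4 5
  i=6: 1 2 2 3 4 5 5 5 5 5 6
  i=7: 1 2 2 3 4 5 5 5 6 6 7
  i=8: 1 2 2 3 4 5 5 6 7 7 8
  i=9: 1 2 3 4 5 6 6 7 8 8 9
  i=10: 1 2 3 4 5 6 7 8 9 9 10
  i=11: 1 2 3 4 5 6 7 8 9 10 11

giving w = (4, 11, 1, 2, 6, 5, 9, 8, 3, 7, 10) via Δ²R.

D(w) has 20 cells with 6 SE-corners; essential set:

[(2, 3, 0), (2, 10, 1), (5, 5, 3), (7, 8, 5), (8, 3, 2), (8, 7, 5)]


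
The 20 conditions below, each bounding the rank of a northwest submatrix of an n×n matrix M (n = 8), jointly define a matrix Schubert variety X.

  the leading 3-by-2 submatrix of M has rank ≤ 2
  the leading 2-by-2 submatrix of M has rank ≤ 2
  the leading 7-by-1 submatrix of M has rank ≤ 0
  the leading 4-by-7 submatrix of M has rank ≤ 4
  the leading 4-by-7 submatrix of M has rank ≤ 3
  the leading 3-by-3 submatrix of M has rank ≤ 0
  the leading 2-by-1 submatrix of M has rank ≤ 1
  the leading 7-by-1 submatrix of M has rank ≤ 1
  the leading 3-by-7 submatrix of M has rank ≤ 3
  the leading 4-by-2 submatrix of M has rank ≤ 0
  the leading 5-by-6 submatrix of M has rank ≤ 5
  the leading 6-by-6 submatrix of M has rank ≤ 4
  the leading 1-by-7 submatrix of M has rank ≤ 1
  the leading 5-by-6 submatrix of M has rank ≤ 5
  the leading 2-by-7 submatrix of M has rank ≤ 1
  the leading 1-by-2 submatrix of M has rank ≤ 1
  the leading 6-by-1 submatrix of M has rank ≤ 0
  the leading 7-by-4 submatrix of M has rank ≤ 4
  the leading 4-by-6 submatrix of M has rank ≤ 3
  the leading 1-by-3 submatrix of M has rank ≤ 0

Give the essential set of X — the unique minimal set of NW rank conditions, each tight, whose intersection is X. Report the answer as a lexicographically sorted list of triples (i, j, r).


Reconstructing r_w from the 20 given conditions:

  R[1]: 0 | 0 | 0 | 1 | 1 | 1 | 1 | 1
  R[2]: 0 | 0 | 0 | 1 | 1 | 1 | 1 | 2
  R[3]: 0 | 0 | 0 | 1 | 2 | 2 | 2 | 3
  R[4]: 0 | 0 | 1 | 2 | 3 | 3 | 3 | 4
  R[5]: 0 | 1 | 2 | 3 | 4 | 4 | 4 | 5
  R[6]: 0 | 1 | 2 | 3 | 4 | 4 | 5 | 6
  R[7]: 0 | 1 | 2 | 3 | 4 | 5 | 6 | 7
  R[8]: 1 | 2 | 3 | 4 | 5 | 6 | 7 | 8

so w = (4, 8, 5, 3, 2, 7, 6, 1).

ℓ(w)=18; the 5 essential cells (i,j,r):

[(2, 7, 1), (3, 3, 0), (4, 2, 0), (6, 6, 4), (7, 1, 0)]


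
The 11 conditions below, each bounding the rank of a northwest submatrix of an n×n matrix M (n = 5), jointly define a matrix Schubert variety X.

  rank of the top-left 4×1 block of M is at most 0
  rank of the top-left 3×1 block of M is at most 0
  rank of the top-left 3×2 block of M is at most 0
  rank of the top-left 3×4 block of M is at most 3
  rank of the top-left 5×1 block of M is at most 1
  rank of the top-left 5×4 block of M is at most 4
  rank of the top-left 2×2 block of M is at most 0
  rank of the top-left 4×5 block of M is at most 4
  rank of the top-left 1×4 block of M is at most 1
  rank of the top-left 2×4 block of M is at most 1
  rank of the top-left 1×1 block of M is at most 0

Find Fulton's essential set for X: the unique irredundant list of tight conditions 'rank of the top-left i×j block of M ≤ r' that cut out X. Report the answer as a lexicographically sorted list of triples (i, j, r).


The tightest implied rank at each (i,j), from the 11 conditions:

  0, 0, 1, 1, 1
  0, 0, 1, 1, 2
  0, 0, 1, 2, 3
  0, 1, 2, 3, 4
  1, 2, 3, 4, 5

giving w = (3, 5, 4, 2, 1) via Δ²R.

3 SE-corners of the 8-cell Rothe diagram give Ess(w):

[(2, 4, 1), (3, 2, 0), (4, 1, 0)]
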